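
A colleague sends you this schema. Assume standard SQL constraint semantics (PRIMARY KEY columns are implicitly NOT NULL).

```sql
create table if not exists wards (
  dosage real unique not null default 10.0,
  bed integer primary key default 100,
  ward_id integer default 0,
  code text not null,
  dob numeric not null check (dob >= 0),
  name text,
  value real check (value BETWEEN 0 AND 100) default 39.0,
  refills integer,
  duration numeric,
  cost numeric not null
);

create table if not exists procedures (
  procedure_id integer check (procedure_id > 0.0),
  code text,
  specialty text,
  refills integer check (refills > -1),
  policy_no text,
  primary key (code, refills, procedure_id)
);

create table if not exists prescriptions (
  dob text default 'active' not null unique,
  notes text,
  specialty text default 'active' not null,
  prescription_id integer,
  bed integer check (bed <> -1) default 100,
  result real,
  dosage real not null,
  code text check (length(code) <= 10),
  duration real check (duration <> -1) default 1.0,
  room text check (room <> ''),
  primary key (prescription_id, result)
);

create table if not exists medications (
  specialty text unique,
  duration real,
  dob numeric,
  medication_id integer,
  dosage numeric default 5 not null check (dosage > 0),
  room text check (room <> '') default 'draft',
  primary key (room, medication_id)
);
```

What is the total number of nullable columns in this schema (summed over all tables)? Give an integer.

15

wards: 5 nullable (ward_id, name, value, refills, duration — PK (bed) and explicit NOT NULL columns excluded).
procedures: 2 nullable (specialty, policy_no — PK (code, refills, procedure_id) and explicit NOT NULL columns excluded).
prescriptions: 5 nullable (notes, bed, code, duration, room — PK (prescription_id, result) and explicit NOT NULL columns excluded).
medications: 3 nullable (specialty, duration, dob — PK (room, medication_id) and explicit NOT NULL columns excluded).
Total: 5 + 2 + 5 + 3 = 15.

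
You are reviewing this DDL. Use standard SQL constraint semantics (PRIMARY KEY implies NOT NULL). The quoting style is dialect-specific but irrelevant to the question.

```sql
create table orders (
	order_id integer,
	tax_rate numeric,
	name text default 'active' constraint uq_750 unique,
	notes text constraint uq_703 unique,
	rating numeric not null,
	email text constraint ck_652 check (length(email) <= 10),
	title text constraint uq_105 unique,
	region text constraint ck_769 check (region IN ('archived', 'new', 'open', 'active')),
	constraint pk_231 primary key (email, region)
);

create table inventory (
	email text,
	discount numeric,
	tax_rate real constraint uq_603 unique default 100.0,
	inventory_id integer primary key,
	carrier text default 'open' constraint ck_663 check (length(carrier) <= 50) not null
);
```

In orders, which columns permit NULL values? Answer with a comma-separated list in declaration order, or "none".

order_id, tax_rate, name, notes, title

- order_id: no NOT NULL constraint applies → nullable.
- tax_rate: no NOT NULL constraint applies → nullable.
- name: UNIQUE does not imply NOT NULL → nullable.
- notes: UNIQUE does not imply NOT NULL → nullable.
- rating: declared NOT NULL → not nullable.
- email: part of the PRIMARY KEY, which implies NOT NULL → not nullable.
- title: UNIQUE does not imply NOT NULL → nullable.
- region: part of the PRIMARY KEY, which implies NOT NULL → not nullable.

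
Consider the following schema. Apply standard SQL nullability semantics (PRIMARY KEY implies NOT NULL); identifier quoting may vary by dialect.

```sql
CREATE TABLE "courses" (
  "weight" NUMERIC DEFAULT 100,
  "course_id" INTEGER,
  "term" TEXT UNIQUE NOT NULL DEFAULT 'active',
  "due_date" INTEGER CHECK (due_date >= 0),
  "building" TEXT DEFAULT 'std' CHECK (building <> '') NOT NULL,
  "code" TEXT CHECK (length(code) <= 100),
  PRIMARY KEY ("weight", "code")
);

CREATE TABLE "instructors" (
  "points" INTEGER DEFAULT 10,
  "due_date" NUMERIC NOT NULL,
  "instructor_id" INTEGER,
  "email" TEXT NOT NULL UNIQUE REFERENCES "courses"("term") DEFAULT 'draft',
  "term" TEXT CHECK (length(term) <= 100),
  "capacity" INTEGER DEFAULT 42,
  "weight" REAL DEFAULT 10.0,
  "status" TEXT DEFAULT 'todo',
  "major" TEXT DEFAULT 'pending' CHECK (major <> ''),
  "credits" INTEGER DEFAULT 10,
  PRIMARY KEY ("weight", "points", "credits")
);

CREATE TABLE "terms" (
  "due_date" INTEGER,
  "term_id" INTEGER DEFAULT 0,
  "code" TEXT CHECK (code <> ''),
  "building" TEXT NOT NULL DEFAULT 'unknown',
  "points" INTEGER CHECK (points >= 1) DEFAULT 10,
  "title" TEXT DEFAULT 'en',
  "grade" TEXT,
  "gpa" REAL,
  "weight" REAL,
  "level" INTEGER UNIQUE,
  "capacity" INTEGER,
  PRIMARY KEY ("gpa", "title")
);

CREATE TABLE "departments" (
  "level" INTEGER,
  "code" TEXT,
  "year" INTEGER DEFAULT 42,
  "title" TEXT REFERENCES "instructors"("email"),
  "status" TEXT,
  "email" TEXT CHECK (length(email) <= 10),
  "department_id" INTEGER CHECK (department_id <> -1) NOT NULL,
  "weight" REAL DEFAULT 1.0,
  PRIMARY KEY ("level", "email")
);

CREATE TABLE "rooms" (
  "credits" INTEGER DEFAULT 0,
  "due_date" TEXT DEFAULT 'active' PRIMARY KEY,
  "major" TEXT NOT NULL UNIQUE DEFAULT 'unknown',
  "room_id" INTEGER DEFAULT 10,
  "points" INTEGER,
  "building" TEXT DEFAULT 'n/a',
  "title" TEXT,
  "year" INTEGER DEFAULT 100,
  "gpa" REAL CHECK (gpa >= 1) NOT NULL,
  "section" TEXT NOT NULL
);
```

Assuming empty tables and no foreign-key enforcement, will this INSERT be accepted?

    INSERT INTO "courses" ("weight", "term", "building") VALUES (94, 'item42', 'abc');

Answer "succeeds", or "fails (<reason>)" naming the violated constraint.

code is omitted from the column list and has no DEFAULT, so it would receive NULL.
But code is part of the PRIMARY KEY (implied NOT NULL).

fails (NOT NULL on code)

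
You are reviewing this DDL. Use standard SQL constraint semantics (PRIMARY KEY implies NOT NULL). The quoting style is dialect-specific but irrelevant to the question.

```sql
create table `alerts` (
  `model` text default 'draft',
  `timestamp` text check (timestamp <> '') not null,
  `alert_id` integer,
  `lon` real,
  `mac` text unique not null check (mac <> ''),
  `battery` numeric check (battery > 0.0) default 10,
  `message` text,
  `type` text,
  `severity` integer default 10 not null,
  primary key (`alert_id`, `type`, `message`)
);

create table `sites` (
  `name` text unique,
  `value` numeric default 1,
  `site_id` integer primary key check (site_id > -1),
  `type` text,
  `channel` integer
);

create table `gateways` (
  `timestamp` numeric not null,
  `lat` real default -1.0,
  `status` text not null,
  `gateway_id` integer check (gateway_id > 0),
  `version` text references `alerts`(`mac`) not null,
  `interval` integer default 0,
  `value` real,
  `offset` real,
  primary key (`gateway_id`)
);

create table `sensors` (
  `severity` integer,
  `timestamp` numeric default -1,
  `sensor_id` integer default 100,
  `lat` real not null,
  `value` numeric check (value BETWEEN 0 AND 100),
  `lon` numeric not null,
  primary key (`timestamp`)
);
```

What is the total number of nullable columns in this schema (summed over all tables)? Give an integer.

14

alerts: 3 nullable (model, lon, battery — PK (alert_id, type, message) and explicit NOT NULL columns excluded).
sites: 4 nullable (name, value, type, channel — PK (site_id) and explicit NOT NULL columns excluded).
gateways: 4 nullable (lat, interval, value, offset — PK (gateway_id) and explicit NOT NULL columns excluded).
sensors: 3 nullable (severity, sensor_id, value — PK (timestamp) and explicit NOT NULL columns excluded).
Total: 3 + 4 + 4 + 3 = 14.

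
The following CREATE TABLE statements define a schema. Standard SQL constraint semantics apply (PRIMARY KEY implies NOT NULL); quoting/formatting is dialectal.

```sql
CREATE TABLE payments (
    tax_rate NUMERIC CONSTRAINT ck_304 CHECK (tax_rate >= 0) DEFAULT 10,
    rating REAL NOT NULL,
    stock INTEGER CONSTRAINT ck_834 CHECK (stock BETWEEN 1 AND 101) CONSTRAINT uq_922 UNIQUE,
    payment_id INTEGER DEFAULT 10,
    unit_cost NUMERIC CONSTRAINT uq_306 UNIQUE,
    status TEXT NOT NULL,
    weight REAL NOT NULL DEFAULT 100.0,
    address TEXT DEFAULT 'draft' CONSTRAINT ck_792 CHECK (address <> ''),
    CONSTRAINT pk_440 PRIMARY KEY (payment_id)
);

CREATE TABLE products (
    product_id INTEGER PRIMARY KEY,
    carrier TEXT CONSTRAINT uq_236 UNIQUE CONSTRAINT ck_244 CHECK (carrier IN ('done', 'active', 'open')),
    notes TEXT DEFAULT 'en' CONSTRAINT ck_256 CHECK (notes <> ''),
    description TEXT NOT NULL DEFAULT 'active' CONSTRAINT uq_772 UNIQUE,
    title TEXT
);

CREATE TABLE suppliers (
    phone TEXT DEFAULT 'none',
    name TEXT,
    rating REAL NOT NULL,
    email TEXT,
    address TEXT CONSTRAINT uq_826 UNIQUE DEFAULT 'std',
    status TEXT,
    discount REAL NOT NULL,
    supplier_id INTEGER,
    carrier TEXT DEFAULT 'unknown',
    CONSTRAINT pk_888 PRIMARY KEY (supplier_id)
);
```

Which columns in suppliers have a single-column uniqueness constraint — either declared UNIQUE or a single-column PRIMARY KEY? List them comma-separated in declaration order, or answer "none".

- phone: no UNIQUE or single-column PK constraint.
- name: no UNIQUE or single-column PK constraint.
- rating: no UNIQUE or single-column PK constraint.
- email: no UNIQUE or single-column PK constraint.
- address: declared UNIQUE → unique.
- status: no UNIQUE or single-column PK constraint.
- discount: no UNIQUE or single-column PK constraint.
- supplier_id: single-column PRIMARY KEY → unique.
- carrier: no UNIQUE or single-column PK constraint.

address, supplier_id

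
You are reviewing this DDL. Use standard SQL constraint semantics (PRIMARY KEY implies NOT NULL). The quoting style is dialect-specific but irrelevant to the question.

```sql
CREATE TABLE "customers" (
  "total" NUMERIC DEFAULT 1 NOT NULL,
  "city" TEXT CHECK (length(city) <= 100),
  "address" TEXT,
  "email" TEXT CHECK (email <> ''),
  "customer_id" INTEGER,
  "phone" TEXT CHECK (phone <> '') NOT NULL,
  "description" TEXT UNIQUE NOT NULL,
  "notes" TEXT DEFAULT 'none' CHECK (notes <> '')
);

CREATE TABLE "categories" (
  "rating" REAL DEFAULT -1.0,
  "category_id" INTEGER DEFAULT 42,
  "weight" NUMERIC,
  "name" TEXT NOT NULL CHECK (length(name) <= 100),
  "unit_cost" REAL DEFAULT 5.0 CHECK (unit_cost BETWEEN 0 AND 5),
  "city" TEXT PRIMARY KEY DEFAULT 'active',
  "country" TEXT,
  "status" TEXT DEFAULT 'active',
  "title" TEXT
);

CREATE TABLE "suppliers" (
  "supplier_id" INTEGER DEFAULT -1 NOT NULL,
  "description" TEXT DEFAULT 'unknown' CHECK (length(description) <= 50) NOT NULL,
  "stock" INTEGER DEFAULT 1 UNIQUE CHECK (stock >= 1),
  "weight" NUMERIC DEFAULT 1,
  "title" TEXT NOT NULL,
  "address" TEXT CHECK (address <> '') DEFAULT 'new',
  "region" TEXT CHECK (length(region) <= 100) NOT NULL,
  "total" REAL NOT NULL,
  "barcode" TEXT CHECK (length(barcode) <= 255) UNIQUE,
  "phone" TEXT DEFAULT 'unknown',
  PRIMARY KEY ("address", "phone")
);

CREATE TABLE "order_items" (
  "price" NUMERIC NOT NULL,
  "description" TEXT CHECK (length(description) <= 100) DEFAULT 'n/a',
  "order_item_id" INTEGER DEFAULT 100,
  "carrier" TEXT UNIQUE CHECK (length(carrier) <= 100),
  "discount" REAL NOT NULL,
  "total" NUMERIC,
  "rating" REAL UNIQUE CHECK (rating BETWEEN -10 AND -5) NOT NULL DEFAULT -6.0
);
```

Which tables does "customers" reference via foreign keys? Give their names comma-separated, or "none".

No column in customers has a REFERENCES clause.

none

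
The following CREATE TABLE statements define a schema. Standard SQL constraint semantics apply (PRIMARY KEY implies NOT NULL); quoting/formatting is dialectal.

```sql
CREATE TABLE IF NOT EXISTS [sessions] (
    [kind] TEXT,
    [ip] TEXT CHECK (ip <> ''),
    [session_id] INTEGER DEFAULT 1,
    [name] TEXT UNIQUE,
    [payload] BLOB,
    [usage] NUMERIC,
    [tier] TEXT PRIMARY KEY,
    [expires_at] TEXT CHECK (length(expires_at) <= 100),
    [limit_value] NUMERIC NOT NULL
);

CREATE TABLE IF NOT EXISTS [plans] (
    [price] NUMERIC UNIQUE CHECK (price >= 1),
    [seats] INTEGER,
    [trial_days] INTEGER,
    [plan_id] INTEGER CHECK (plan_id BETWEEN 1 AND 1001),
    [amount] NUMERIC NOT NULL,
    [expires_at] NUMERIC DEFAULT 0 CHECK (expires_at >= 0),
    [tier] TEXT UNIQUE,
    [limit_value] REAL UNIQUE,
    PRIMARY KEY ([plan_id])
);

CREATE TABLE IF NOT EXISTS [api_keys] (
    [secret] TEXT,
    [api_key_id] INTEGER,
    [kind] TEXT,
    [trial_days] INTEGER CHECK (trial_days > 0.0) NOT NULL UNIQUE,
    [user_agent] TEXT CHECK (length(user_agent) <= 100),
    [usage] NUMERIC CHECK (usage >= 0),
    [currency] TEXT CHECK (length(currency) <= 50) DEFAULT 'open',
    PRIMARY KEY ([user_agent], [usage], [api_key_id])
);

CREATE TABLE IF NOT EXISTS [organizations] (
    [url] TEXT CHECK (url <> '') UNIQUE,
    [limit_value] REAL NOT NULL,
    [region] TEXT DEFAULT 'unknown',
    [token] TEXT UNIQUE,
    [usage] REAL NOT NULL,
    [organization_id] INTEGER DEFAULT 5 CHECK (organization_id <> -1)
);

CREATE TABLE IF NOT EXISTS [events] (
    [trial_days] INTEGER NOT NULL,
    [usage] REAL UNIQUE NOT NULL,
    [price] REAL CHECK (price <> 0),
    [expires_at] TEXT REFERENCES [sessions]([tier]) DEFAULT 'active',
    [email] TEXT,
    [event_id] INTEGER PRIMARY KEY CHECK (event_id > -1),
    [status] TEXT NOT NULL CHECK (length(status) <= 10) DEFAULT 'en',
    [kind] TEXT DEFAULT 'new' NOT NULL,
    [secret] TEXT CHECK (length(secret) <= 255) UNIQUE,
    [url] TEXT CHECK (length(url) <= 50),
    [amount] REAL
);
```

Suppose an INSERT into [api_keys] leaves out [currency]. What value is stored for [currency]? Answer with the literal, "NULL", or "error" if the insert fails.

'open'

currency has an explicit DEFAULT 'open'.
When the column is omitted from an INSERT, that default is used.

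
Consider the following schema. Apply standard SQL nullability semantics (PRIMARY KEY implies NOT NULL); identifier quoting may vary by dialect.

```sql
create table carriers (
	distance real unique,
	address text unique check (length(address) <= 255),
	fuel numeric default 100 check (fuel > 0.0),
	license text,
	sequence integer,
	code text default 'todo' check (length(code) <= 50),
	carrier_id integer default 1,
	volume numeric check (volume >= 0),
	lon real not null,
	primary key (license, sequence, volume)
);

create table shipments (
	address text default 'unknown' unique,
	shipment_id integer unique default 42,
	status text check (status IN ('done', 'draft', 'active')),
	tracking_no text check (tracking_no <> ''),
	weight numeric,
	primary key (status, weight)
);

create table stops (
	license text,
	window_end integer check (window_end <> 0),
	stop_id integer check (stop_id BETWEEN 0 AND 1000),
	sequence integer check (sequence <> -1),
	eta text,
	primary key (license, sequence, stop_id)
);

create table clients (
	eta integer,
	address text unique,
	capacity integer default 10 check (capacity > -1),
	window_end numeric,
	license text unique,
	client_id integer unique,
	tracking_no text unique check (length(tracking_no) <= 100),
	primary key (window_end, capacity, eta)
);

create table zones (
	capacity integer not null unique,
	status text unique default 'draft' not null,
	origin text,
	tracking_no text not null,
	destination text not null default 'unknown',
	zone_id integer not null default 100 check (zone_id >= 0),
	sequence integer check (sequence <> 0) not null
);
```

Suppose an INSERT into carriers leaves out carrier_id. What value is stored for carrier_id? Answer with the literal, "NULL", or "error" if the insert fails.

1

carrier_id has an explicit DEFAULT 1.
When the column is omitted from an INSERT, that default is used.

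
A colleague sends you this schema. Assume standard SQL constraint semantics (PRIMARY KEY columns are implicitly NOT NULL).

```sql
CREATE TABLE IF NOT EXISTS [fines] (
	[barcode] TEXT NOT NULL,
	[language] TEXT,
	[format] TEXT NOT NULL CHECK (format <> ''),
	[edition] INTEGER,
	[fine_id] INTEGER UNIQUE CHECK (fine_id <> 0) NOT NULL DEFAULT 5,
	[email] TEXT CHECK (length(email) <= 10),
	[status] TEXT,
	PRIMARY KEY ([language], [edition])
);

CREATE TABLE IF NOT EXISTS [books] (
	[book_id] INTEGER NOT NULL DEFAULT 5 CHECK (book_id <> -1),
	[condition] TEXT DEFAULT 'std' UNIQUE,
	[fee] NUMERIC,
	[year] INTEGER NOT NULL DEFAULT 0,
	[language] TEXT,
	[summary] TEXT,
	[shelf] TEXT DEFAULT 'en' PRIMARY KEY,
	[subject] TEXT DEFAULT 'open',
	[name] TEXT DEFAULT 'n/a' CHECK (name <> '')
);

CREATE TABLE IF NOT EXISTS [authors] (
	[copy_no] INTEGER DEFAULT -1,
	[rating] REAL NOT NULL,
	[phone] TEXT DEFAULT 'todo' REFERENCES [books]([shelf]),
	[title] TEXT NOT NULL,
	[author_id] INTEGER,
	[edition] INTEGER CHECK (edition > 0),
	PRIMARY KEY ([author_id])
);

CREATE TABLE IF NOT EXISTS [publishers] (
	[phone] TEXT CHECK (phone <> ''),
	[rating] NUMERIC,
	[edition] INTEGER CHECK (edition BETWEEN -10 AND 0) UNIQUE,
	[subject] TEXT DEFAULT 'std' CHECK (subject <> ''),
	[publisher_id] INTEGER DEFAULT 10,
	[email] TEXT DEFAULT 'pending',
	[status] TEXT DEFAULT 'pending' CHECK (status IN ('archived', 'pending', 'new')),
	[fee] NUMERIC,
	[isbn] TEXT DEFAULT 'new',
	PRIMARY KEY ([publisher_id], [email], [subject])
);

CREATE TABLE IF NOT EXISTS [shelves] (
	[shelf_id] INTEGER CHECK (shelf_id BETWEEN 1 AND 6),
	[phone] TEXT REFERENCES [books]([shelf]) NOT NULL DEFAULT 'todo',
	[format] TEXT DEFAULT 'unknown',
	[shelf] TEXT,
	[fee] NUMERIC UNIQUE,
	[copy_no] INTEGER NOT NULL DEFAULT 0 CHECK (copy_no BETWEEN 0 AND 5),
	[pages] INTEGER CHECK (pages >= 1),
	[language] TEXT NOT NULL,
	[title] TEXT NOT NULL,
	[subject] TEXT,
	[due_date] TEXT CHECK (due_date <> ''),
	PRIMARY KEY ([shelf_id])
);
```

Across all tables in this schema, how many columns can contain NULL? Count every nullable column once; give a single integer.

fines: 2 nullable (email, status — PK (language, edition) and explicit NOT NULL columns excluded).
books: 6 nullable (condition, fee, language, summary, subject, name — PK (shelf) and explicit NOT NULL columns excluded).
authors: 3 nullable (copy_no, phone, edition — PK (author_id) and explicit NOT NULL columns excluded).
publishers: 6 nullable (phone, rating, edition, status, fee, isbn — PK (publisher_id, email, subject) and explicit NOT NULL columns excluded).
shelves: 6 nullable (format, shelf, fee, pages, subject, due_date — PK (shelf_id) and explicit NOT NULL columns excluded).
Total: 2 + 6 + 3 + 6 + 6 = 23.

23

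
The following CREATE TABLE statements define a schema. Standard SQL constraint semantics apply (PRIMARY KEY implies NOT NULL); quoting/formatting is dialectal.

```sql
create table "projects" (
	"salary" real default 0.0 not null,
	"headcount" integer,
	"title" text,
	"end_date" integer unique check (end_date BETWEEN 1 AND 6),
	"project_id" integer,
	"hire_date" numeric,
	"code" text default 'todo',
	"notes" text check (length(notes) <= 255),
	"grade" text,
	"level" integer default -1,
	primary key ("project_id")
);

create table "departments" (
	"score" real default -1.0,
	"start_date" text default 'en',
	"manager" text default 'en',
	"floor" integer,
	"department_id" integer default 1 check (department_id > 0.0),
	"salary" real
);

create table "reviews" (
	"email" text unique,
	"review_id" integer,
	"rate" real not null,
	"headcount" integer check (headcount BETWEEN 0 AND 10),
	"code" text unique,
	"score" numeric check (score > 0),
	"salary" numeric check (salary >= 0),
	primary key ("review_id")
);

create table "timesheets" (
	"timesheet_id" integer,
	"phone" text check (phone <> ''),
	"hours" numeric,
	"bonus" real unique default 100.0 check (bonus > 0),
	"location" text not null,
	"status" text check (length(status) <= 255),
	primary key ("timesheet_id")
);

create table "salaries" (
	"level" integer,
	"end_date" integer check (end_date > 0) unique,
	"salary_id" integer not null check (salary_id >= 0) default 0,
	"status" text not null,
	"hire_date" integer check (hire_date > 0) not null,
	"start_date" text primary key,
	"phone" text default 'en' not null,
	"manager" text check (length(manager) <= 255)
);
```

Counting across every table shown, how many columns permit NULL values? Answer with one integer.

projects: 8 nullable (headcount, title, end_date, hire_date, code, notes, grade, level — PK (project_id) and explicit NOT NULL columns excluded).
departments: 6 nullable (score, start_date, manager, floor, department_id, salary — PK none and explicit NOT NULL columns excluded).
reviews: 5 nullable (email, headcount, code, score, salary — PK (review_id) and explicit NOT NULL columns excluded).
timesheets: 4 nullable (phone, hours, bonus, status — PK (timesheet_id) and explicit NOT NULL columns excluded).
salaries: 3 nullable (level, end_date, manager — PK (start_date) and explicit NOT NULL columns excluded).
Total: 8 + 6 + 5 + 4 + 3 = 26.

26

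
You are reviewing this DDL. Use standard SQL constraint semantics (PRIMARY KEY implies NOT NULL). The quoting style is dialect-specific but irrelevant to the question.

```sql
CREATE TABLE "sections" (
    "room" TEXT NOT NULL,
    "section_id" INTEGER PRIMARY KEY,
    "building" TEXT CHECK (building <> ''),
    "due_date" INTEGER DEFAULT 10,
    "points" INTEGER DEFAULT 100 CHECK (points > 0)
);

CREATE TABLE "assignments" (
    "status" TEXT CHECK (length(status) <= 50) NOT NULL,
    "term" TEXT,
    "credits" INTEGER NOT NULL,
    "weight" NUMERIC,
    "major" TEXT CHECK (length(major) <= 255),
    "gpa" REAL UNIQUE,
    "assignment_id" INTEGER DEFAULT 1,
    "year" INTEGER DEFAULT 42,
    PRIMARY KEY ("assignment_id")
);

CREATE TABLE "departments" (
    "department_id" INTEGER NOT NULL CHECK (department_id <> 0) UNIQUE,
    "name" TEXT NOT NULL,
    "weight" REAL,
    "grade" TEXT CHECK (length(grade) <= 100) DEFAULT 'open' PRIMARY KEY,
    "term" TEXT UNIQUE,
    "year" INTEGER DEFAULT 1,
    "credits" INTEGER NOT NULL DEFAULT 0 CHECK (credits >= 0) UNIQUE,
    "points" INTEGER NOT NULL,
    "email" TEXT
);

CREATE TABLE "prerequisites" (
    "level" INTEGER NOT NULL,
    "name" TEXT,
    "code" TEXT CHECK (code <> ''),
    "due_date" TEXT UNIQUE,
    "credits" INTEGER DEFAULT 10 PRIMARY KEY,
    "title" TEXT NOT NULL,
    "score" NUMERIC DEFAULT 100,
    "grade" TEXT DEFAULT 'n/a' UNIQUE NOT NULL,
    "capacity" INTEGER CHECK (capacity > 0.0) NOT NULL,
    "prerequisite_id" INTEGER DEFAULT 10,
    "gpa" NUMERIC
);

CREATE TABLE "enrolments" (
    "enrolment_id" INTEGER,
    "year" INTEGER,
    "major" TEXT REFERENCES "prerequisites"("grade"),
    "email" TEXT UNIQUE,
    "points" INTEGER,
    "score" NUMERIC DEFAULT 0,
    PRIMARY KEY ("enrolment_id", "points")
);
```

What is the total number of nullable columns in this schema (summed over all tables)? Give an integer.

sections: 3 nullable (building, due_date, points — PK (section_id) and explicit NOT NULL columns excluded).
assignments: 5 nullable (term, weight, major, gpa, year — PK (assignment_id) and explicit NOT NULL columns excluded).
departments: 4 nullable (weight, term, year, email — PK (grade) and explicit NOT NULL columns excluded).
prerequisites: 6 nullable (name, code, due_date, score, prerequisite_id, gpa — PK (credits) and explicit NOT NULL columns excluded).
enrolments: 4 nullable (year, major, email, score — PK (enrolment_id, points) and explicit NOT NULL columns excluded).
Total: 3 + 5 + 4 + 6 + 4 = 22.

22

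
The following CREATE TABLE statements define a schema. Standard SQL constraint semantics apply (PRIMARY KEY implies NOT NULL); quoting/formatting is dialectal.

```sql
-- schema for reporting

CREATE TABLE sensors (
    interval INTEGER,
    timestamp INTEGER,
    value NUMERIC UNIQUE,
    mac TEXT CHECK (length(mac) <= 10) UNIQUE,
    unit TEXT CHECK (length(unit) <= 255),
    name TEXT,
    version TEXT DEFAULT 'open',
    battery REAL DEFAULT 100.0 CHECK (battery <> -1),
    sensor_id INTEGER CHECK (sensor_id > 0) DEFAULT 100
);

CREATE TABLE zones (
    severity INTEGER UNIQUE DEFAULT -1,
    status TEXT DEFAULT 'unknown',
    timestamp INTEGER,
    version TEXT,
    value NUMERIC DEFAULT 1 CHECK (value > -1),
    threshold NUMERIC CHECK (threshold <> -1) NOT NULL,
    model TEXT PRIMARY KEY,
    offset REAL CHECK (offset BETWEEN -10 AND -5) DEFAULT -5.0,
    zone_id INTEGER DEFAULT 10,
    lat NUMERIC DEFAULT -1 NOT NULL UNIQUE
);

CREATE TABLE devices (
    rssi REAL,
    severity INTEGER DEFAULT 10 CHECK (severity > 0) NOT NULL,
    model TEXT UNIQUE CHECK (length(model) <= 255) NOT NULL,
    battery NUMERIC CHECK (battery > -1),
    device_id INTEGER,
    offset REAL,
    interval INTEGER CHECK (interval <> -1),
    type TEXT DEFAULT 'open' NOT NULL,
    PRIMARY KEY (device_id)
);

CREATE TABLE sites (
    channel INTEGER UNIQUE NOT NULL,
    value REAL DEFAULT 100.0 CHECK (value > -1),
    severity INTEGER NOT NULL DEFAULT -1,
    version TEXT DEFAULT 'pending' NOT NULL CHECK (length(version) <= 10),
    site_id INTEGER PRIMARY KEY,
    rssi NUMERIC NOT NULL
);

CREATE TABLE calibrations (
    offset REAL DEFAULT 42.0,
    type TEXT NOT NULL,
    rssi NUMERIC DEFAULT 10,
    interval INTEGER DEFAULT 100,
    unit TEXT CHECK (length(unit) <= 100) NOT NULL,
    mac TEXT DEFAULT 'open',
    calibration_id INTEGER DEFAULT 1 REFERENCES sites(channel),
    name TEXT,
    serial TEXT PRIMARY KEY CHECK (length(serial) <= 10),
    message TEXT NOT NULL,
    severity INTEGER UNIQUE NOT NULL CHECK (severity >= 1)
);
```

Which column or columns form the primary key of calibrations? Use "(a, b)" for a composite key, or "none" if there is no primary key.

serial

serial is declared PRIMARY KEY inline on the column.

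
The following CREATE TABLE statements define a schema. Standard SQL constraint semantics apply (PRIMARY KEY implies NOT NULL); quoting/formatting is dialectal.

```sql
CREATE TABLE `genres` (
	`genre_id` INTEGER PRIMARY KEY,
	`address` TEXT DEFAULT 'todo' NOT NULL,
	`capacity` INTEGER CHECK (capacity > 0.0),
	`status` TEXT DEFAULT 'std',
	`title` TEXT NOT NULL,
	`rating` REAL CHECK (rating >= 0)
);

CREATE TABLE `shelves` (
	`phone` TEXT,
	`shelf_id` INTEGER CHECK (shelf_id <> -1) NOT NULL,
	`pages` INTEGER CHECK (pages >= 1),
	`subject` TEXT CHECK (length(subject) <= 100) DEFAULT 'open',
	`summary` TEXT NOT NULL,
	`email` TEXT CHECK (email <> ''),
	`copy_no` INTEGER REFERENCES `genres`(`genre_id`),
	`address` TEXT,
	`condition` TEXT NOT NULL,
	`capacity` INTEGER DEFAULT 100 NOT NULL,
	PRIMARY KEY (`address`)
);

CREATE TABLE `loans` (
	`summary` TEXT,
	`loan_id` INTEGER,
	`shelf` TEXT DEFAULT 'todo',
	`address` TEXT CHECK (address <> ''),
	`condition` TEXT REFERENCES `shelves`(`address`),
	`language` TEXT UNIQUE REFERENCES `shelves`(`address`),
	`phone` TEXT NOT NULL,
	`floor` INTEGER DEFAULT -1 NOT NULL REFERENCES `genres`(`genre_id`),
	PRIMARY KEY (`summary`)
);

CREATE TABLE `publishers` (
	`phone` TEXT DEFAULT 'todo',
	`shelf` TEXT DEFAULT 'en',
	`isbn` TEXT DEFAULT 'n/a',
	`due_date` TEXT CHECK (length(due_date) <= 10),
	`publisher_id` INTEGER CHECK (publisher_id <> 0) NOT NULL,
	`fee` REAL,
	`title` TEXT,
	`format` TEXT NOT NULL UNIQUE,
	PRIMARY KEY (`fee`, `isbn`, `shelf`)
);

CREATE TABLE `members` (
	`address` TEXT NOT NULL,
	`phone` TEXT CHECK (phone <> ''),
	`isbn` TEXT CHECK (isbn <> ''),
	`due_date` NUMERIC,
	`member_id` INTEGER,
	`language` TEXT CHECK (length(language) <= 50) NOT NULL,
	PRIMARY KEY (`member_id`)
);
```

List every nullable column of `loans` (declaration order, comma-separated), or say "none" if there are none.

- summary: part of the PRIMARY KEY, which implies NOT NULL → not nullable.
- loan_id: no NOT NULL constraint applies → nullable.
- shelf: DEFAULT only fills an omitted column; an explicit NULL is still allowed → nullable.
- address: CHECK does not forbid NULL (a CHECK constraint passes when its expression is NULL) → nullable.
- condition: a foreign key column may be NULL unless separately constrained → nullable.
- language: a foreign key column may be NULL unless separately constrained → nullable.
- phone: declared NOT NULL → not nullable.
- floor: declared NOT NULL → not nullable.

loan_id, shelf, address, condition, language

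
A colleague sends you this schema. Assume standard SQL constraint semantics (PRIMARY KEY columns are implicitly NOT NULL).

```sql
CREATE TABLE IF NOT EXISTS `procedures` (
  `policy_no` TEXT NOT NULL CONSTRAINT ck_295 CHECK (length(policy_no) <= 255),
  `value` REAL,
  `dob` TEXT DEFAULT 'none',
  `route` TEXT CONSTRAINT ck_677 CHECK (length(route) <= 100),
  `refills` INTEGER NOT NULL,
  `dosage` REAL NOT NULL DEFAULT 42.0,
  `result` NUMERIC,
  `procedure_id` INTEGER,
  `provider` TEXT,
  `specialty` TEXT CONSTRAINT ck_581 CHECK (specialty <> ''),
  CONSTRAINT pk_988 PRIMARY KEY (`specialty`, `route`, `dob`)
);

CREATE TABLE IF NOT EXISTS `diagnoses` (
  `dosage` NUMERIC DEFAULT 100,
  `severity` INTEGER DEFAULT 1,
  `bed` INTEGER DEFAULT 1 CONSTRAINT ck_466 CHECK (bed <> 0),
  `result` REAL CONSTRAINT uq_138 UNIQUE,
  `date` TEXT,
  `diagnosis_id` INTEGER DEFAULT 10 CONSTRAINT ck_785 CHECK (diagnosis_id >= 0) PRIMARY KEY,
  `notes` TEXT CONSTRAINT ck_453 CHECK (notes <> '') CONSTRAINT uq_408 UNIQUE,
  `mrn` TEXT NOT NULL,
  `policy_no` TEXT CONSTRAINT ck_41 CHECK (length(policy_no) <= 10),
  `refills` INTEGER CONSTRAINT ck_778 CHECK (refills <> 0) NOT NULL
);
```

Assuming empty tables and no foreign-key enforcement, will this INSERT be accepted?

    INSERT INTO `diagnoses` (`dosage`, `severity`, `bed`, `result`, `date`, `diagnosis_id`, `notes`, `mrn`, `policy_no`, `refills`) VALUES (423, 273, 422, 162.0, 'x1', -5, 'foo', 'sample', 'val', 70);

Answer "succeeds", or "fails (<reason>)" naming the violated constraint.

fails (CHECK on diagnosis_id)

The value -5 for diagnosis_id violates CHECK (diagnosis_id >= 0).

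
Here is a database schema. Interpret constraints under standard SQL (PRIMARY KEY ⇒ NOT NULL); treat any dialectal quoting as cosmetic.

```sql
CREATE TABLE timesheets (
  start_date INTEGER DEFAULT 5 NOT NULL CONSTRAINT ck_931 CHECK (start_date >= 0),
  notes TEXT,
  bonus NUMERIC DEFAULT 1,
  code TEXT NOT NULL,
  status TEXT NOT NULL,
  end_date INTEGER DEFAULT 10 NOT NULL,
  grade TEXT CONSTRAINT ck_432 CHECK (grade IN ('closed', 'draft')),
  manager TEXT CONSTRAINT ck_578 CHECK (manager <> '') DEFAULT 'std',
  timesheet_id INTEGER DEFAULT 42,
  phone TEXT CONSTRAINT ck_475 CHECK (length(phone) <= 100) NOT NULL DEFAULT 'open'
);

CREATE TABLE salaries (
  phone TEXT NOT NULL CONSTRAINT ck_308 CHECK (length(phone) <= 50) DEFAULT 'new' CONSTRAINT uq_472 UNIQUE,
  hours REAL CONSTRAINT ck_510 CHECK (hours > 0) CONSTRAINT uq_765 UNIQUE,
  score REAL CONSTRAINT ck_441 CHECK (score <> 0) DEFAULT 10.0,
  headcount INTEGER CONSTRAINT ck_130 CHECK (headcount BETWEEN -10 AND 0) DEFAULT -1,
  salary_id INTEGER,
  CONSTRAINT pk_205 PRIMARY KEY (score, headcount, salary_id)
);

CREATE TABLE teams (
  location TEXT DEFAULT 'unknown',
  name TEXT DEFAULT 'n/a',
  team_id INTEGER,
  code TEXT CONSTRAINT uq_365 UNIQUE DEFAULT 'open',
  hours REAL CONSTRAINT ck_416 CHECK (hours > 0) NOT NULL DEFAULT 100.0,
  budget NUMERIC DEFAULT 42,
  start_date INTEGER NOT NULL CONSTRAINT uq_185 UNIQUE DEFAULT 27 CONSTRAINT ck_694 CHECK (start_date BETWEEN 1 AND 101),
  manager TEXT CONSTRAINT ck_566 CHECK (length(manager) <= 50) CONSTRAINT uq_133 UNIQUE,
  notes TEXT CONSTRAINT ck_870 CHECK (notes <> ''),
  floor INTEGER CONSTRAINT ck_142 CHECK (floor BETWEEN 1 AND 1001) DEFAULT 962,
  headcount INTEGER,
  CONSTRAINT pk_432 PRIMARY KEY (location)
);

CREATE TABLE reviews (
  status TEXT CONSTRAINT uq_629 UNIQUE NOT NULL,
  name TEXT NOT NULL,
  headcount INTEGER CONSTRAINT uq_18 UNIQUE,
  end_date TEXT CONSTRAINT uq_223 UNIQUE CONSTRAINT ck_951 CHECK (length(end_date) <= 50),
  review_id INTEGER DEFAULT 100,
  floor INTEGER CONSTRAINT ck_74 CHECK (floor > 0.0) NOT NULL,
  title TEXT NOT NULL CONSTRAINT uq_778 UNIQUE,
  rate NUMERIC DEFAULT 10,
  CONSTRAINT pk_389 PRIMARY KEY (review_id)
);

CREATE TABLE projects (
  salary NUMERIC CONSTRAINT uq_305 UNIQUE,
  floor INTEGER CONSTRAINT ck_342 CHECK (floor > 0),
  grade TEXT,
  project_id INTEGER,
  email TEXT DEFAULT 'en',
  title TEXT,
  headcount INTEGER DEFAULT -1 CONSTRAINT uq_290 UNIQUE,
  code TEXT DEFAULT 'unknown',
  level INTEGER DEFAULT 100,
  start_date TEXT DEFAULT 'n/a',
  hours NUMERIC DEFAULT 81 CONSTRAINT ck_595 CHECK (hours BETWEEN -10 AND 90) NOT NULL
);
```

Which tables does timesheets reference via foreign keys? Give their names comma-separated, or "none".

No column in timesheets has a REFERENCES clause.

none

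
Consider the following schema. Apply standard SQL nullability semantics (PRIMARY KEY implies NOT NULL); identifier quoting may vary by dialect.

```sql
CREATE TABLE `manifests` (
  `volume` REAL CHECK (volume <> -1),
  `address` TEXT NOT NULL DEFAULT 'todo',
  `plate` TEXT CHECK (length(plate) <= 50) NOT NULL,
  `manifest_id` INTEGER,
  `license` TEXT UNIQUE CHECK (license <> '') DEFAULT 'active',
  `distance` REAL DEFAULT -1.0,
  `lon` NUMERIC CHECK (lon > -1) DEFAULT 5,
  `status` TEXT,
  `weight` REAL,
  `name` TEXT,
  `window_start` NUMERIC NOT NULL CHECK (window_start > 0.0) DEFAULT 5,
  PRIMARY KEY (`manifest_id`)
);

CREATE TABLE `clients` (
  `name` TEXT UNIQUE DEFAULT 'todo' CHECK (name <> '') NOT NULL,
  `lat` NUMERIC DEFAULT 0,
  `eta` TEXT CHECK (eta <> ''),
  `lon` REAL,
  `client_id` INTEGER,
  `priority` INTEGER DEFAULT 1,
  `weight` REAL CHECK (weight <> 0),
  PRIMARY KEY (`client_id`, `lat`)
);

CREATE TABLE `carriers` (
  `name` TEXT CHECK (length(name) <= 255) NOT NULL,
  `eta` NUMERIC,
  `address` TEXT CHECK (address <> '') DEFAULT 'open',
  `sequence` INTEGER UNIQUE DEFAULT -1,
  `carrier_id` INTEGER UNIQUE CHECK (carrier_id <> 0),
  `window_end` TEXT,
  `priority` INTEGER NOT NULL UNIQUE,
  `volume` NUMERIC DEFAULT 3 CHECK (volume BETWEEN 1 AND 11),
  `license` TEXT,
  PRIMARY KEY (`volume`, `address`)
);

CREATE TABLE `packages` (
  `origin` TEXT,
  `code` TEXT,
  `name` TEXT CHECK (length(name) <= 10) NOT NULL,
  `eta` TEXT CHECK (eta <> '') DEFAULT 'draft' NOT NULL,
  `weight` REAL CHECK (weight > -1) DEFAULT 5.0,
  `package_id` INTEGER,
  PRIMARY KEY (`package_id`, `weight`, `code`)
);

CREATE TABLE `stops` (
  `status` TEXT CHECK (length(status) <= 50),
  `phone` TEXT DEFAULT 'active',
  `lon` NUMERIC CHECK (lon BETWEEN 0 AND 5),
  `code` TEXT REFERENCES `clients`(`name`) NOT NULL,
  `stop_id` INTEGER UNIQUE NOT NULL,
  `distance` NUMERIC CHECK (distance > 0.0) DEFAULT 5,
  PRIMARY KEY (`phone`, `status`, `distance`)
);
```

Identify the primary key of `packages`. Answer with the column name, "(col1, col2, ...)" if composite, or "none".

(package_id, weight, code)

A table-level PRIMARY KEY clause names 3 columns: package_id, weight, code.
This is a composite key — the combination is unique, not each column individually.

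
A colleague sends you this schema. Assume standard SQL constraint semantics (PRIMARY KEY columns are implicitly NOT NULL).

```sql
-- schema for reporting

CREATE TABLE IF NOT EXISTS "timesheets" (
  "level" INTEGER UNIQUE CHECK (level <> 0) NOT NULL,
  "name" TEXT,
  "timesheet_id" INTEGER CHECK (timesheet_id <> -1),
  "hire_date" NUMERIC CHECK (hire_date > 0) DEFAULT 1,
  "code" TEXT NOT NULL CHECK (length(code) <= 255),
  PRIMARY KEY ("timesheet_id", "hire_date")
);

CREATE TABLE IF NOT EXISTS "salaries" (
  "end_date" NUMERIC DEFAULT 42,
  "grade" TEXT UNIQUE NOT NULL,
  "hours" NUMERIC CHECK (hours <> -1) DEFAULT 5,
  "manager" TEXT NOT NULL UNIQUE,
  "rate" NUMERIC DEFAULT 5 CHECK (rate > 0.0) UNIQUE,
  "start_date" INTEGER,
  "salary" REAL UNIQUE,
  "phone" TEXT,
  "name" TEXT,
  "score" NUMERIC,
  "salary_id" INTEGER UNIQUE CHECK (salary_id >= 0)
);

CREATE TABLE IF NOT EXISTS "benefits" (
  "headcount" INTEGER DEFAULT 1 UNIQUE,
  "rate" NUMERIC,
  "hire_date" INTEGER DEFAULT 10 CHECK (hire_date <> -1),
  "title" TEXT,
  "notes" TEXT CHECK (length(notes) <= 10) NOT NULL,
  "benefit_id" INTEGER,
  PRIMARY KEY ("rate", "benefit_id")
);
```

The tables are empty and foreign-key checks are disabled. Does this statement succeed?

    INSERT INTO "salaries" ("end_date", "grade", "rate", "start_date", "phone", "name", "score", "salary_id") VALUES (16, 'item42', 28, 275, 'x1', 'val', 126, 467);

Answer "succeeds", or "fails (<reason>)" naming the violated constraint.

manager is omitted from the column list and has no DEFAULT, so it would receive NULL.
But manager is declared NOT NULL.

fails (NOT NULL on manager)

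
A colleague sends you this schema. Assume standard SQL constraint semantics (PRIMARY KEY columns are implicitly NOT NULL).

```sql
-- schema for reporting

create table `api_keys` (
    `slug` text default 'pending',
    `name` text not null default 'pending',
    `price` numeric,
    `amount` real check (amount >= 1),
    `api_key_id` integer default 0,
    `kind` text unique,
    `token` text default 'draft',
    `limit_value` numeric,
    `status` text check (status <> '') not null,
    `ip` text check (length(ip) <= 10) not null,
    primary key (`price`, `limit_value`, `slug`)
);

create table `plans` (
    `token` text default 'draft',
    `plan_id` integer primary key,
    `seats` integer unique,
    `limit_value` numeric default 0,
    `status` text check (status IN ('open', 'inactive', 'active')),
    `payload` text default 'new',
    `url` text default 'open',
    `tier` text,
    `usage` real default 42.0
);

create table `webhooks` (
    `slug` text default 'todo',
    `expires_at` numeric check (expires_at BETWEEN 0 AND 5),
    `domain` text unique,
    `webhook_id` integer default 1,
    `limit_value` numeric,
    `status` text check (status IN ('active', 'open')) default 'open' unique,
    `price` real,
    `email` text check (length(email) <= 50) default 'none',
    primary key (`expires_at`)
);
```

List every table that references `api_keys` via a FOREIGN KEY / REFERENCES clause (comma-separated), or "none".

No REFERENCES clause anywhere in the schema names api_keys.

none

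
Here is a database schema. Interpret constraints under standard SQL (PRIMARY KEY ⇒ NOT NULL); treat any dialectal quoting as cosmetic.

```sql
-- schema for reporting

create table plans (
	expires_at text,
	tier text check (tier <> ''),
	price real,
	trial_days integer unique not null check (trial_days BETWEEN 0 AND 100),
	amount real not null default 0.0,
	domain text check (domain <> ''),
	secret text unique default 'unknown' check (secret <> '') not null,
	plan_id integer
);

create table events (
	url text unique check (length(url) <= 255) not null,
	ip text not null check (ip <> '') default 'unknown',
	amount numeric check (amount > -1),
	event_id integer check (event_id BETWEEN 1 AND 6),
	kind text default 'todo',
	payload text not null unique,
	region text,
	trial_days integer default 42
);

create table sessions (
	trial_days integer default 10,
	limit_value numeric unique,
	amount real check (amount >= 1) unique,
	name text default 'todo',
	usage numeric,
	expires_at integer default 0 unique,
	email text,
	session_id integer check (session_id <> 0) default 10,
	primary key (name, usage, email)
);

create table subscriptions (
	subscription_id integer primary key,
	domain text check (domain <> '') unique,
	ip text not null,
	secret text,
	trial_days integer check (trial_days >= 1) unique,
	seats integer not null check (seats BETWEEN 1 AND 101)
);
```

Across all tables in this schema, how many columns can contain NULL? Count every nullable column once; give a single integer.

plans: 5 nullable (expires_at, tier, price, domain, plan_id — PK none and explicit NOT NULL columns excluded).
events: 5 nullable (amount, event_id, kind, region, trial_days — PK none and explicit NOT NULL columns excluded).
sessions: 5 nullable (trial_days, limit_value, amount, expires_at, session_id — PK (name, usage, email) and explicit NOT NULL columns excluded).
subscriptions: 3 nullable (domain, secret, trial_days — PK (subscription_id) and explicit NOT NULL columns excluded).
Total: 5 + 5 + 5 + 3 = 18.

18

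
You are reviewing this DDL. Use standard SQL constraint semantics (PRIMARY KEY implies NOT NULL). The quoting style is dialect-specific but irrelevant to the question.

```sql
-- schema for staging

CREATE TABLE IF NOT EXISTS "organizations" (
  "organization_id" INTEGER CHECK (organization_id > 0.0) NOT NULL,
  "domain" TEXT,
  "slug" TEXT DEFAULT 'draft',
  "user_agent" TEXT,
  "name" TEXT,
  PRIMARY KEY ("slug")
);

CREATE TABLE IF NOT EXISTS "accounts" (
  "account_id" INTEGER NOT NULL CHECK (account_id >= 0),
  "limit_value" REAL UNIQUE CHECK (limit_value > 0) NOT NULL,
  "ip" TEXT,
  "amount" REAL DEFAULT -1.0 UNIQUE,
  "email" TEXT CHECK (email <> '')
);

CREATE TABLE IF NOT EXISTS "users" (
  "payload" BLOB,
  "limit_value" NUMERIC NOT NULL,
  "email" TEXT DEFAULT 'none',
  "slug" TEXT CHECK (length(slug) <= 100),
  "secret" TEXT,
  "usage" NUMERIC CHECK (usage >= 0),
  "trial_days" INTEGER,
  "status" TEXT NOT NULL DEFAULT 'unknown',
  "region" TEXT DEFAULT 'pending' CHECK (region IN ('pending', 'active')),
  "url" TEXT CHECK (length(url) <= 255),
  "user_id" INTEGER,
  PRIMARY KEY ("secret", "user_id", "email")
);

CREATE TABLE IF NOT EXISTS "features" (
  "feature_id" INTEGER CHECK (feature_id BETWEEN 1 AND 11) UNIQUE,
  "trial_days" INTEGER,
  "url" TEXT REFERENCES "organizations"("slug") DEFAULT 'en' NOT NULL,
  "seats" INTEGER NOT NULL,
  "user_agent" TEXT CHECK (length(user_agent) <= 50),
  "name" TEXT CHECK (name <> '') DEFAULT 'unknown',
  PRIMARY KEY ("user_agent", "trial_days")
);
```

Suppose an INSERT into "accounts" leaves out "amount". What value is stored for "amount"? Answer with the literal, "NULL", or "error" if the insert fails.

-1.0

amount has an explicit DEFAULT -1.0.
When the column is omitted from an INSERT, that default is used.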